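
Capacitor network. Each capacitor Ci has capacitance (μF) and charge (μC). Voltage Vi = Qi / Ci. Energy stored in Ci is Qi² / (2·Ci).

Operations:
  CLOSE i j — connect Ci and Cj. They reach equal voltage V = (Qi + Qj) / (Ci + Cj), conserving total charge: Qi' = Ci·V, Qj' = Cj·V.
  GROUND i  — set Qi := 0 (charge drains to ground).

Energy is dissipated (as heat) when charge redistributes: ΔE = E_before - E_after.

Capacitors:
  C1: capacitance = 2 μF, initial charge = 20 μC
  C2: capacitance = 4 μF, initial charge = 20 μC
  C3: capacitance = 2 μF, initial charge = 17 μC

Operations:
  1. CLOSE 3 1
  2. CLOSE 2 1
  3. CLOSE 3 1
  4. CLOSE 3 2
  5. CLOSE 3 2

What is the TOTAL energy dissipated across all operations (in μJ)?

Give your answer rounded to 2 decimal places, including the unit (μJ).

Initial: C1(2μF, Q=20μC, V=10.00V), C2(4μF, Q=20μC, V=5.00V), C3(2μF, Q=17μC, V=8.50V)
Op 1: CLOSE 3-1: Q_total=37.00, C_total=4.00, V=9.25; Q3=18.50, Q1=18.50; dissipated=1.125
Op 2: CLOSE 2-1: Q_total=38.50, C_total=6.00, V=6.42; Q2=25.67, Q1=12.83; dissipated=12.042
Op 3: CLOSE 3-1: Q_total=31.33, C_total=4.00, V=7.83; Q3=15.67, Q1=15.67; dissipated=4.014
Op 4: CLOSE 3-2: Q_total=41.33, C_total=6.00, V=6.89; Q3=13.78, Q2=27.56; dissipated=1.338
Op 5: CLOSE 3-2: Q_total=41.33, C_total=6.00, V=6.89; Q3=13.78, Q2=27.56; dissipated=0.000
Total dissipated: 18.519 μJ

Answer: 18.52 μJ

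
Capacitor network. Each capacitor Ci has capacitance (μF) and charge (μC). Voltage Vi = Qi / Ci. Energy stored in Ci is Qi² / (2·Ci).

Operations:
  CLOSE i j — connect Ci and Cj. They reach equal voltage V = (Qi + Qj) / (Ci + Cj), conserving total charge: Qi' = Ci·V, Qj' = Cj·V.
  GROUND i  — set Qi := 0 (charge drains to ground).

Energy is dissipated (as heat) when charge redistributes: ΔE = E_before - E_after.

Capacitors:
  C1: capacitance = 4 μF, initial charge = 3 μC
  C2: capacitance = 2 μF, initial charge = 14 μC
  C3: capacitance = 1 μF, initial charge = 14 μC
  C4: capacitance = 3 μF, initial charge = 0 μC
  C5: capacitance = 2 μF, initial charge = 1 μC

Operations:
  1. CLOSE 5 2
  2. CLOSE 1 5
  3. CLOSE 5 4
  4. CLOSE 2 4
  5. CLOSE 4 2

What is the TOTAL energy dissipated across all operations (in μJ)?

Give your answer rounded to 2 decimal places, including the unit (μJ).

Initial: C1(4μF, Q=3μC, V=0.75V), C2(2μF, Q=14μC, V=7.00V), C3(1μF, Q=14μC, V=14.00V), C4(3μF, Q=0μC, V=0.00V), C5(2μF, Q=1μC, V=0.50V)
Op 1: CLOSE 5-2: Q_total=15.00, C_total=4.00, V=3.75; Q5=7.50, Q2=7.50; dissipated=21.125
Op 2: CLOSE 1-5: Q_total=10.50, C_total=6.00, V=1.75; Q1=7.00, Q5=3.50; dissipated=6.000
Op 3: CLOSE 5-4: Q_total=3.50, C_total=5.00, V=0.70; Q5=1.40, Q4=2.10; dissipated=1.837
Op 4: CLOSE 2-4: Q_total=9.60, C_total=5.00, V=1.92; Q2=3.84, Q4=5.76; dissipated=5.582
Op 5: CLOSE 4-2: Q_total=9.60, C_total=5.00, V=1.92; Q4=5.76, Q2=3.84; dissipated=0.000
Total dissipated: 34.544 μJ

Answer: 34.54 μJ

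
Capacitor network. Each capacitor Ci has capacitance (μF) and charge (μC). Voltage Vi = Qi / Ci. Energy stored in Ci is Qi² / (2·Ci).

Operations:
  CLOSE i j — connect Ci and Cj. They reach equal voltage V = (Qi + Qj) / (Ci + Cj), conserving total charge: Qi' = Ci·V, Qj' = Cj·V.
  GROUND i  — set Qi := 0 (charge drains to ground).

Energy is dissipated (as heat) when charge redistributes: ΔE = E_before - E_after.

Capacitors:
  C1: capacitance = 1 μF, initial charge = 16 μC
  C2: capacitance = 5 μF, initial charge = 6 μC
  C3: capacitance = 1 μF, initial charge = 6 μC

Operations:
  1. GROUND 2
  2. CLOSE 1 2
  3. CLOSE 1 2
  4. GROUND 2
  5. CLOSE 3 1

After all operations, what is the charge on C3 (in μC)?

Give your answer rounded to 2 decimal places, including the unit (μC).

Initial: C1(1μF, Q=16μC, V=16.00V), C2(5μF, Q=6μC, V=1.20V), C3(1μF, Q=6μC, V=6.00V)
Op 1: GROUND 2: Q2=0; energy lost=3.600
Op 2: CLOSE 1-2: Q_total=16.00, C_total=6.00, V=2.67; Q1=2.67, Q2=13.33; dissipated=106.667
Op 3: CLOSE 1-2: Q_total=16.00, C_total=6.00, V=2.67; Q1=2.67, Q2=13.33; dissipated=0.000
Op 4: GROUND 2: Q2=0; energy lost=17.778
Op 5: CLOSE 3-1: Q_total=8.67, C_total=2.00, V=4.33; Q3=4.33, Q1=4.33; dissipated=2.778
Final charges: Q1=4.33, Q2=0.00, Q3=4.33

Answer: 4.33 μC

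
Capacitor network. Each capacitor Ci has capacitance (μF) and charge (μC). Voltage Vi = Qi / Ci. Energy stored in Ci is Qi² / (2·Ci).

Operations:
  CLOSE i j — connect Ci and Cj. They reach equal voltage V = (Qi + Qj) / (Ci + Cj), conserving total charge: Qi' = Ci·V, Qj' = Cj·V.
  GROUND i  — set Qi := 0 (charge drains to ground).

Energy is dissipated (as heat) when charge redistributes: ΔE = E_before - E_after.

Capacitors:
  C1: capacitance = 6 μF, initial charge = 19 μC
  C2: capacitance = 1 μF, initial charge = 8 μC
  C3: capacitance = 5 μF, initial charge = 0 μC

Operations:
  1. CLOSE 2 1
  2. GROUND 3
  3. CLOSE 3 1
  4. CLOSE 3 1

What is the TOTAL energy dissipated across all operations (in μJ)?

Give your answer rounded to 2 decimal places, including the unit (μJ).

Initial: C1(6μF, Q=19μC, V=3.17V), C2(1μF, Q=8μC, V=8.00V), C3(5μF, Q=0μC, V=0.00V)
Op 1: CLOSE 2-1: Q_total=27.00, C_total=7.00, V=3.86; Q2=3.86, Q1=23.14; dissipated=10.012
Op 2: GROUND 3: Q3=0; energy lost=0.000
Op 3: CLOSE 3-1: Q_total=23.14, C_total=11.00, V=2.10; Q3=10.52, Q1=12.62; dissipated=20.288
Op 4: CLOSE 3-1: Q_total=23.14, C_total=11.00, V=2.10; Q3=10.52, Q1=12.62; dissipated=0.000
Total dissipated: 30.299 μJ

Answer: 30.30 μJ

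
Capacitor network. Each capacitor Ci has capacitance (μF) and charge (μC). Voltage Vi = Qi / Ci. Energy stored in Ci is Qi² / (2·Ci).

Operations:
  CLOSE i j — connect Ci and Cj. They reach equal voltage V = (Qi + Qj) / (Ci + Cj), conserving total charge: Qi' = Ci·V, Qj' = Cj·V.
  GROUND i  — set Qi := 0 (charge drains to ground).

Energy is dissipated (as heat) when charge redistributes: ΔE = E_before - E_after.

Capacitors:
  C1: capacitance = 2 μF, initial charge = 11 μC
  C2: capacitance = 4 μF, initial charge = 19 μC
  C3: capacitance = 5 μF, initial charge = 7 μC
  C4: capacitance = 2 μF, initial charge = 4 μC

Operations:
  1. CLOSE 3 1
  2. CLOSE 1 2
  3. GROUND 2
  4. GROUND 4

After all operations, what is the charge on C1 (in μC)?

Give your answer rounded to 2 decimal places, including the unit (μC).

Initial: C1(2μF, Q=11μC, V=5.50V), C2(4μF, Q=19μC, V=4.75V), C3(5μF, Q=7μC, V=1.40V), C4(2μF, Q=4μC, V=2.00V)
Op 1: CLOSE 3-1: Q_total=18.00, C_total=7.00, V=2.57; Q3=12.86, Q1=5.14; dissipated=12.007
Op 2: CLOSE 1-2: Q_total=24.14, C_total=6.00, V=4.02; Q1=8.05, Q2=16.10; dissipated=3.164
Op 3: GROUND 2: Q2=0; energy lost=32.382
Op 4: GROUND 4: Q4=0; energy lost=4.000
Final charges: Q1=8.05, Q2=0.00, Q3=12.86, Q4=0.00

Answer: 8.05 μC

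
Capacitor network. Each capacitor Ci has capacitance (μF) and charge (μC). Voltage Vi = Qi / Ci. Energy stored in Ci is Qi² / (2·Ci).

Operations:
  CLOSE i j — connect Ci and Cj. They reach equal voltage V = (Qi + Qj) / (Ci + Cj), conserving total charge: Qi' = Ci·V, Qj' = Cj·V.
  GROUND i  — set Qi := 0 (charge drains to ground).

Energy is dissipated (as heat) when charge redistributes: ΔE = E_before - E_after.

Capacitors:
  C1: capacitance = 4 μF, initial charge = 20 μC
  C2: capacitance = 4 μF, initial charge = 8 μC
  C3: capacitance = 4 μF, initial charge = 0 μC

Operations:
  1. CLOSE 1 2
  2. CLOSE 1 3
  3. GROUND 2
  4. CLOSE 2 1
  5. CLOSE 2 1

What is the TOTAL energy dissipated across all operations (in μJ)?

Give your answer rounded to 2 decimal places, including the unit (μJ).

Initial: C1(4μF, Q=20μC, V=5.00V), C2(4μF, Q=8μC, V=2.00V), C3(4μF, Q=0μC, V=0.00V)
Op 1: CLOSE 1-2: Q_total=28.00, C_total=8.00, V=3.50; Q1=14.00, Q2=14.00; dissipated=9.000
Op 2: CLOSE 1-3: Q_total=14.00, C_total=8.00, V=1.75; Q1=7.00, Q3=7.00; dissipated=12.250
Op 3: GROUND 2: Q2=0; energy lost=24.500
Op 4: CLOSE 2-1: Q_total=7.00, C_total=8.00, V=0.88; Q2=3.50, Q1=3.50; dissipated=3.062
Op 5: CLOSE 2-1: Q_total=7.00, C_total=8.00, V=0.88; Q2=3.50, Q1=3.50; dissipated=0.000
Total dissipated: 48.812 μJ

Answer: 48.81 μJ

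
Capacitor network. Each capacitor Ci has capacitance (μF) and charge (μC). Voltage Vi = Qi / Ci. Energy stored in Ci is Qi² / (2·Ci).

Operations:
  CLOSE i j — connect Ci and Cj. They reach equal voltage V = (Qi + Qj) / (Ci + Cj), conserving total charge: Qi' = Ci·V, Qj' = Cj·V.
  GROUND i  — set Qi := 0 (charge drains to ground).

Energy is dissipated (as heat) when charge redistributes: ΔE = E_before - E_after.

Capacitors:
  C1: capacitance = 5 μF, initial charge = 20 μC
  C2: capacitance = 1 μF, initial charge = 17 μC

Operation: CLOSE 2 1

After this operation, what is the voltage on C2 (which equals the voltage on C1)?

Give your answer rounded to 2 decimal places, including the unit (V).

Answer: 6.17 V

Derivation:
Initial: C1(5μF, Q=20μC, V=4.00V), C2(1μF, Q=17μC, V=17.00V)
Op 1: CLOSE 2-1: Q_total=37.00, C_total=6.00, V=6.17; Q2=6.17, Q1=30.83; dissipated=70.417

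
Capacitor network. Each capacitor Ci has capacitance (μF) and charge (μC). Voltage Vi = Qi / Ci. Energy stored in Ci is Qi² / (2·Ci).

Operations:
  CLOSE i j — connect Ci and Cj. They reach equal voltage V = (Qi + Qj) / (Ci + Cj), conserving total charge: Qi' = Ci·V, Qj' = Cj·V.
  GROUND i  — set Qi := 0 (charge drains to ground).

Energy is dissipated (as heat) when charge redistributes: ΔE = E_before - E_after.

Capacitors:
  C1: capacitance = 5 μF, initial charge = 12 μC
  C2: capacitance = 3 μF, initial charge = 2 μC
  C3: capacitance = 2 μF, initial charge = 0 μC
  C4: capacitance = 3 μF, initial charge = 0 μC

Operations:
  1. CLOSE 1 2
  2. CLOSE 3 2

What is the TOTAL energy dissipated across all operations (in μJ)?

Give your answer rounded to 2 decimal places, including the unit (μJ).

Answer: 4.65 μJ

Derivation:
Initial: C1(5μF, Q=12μC, V=2.40V), C2(3μF, Q=2μC, V=0.67V), C3(2μF, Q=0μC, V=0.00V), C4(3μF, Q=0μC, V=0.00V)
Op 1: CLOSE 1-2: Q_total=14.00, C_total=8.00, V=1.75; Q1=8.75, Q2=5.25; dissipated=2.817
Op 2: CLOSE 3-2: Q_total=5.25, C_total=5.00, V=1.05; Q3=2.10, Q2=3.15; dissipated=1.837
Total dissipated: 4.654 μJ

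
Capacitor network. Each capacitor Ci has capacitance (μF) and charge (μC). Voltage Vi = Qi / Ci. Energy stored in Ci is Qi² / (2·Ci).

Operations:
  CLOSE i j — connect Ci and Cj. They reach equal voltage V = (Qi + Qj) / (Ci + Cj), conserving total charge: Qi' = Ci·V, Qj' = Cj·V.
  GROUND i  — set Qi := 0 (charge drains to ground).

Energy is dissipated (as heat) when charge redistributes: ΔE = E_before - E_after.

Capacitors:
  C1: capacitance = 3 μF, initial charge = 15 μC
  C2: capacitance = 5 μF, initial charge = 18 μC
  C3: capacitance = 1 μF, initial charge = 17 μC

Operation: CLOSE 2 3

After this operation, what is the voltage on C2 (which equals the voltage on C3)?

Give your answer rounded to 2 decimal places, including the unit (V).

Answer: 5.83 V

Derivation:
Initial: C1(3μF, Q=15μC, V=5.00V), C2(5μF, Q=18μC, V=3.60V), C3(1μF, Q=17μC, V=17.00V)
Op 1: CLOSE 2-3: Q_total=35.00, C_total=6.00, V=5.83; Q2=29.17, Q3=5.83; dissipated=74.817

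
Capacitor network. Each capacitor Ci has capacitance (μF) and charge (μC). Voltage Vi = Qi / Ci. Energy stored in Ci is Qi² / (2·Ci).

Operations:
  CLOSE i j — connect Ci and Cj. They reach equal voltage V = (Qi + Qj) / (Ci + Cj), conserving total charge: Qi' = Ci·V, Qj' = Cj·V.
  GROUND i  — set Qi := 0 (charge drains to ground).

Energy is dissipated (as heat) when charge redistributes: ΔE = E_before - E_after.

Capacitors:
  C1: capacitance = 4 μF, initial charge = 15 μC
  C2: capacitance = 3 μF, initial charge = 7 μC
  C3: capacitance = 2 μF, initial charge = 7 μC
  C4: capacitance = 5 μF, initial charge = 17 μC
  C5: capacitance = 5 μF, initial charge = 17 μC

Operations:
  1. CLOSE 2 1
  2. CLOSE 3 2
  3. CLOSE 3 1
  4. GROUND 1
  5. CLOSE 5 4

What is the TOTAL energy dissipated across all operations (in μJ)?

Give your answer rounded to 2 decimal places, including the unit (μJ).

Answer: 22.17 μJ

Derivation:
Initial: C1(4μF, Q=15μC, V=3.75V), C2(3μF, Q=7μC, V=2.33V), C3(2μF, Q=7μC, V=3.50V), C4(5μF, Q=17μC, V=3.40V), C5(5μF, Q=17μC, V=3.40V)
Op 1: CLOSE 2-1: Q_total=22.00, C_total=7.00, V=3.14; Q2=9.43, Q1=12.57; dissipated=1.720
Op 2: CLOSE 3-2: Q_total=16.43, C_total=5.00, V=3.29; Q3=6.57, Q2=9.86; dissipated=0.077
Op 3: CLOSE 3-1: Q_total=19.14, C_total=6.00, V=3.19; Q3=6.38, Q1=12.76; dissipated=0.014
Op 4: GROUND 1: Q1=0; energy lost=20.358
Op 5: CLOSE 5-4: Q_total=34.00, C_total=10.00, V=3.40; Q5=17.00, Q4=17.00; dissipated=0.000
Total dissipated: 22.169 μJ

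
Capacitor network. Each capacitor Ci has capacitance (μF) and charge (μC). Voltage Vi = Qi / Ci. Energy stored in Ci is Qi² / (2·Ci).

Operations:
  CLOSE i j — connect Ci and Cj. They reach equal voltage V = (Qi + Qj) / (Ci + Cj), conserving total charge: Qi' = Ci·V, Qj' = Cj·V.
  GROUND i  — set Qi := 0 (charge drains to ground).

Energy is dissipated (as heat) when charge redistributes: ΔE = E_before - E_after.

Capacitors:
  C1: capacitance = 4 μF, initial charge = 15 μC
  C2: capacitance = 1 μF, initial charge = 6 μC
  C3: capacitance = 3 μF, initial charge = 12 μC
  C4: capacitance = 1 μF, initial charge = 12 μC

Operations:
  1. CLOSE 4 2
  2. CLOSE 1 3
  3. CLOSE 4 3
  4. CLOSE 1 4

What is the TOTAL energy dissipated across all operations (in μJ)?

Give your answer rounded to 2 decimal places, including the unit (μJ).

Initial: C1(4μF, Q=15μC, V=3.75V), C2(1μF, Q=6μC, V=6.00V), C3(3μF, Q=12μC, V=4.00V), C4(1μF, Q=12μC, V=12.00V)
Op 1: CLOSE 4-2: Q_total=18.00, C_total=2.00, V=9.00; Q4=9.00, Q2=9.00; dissipated=9.000
Op 2: CLOSE 1-3: Q_total=27.00, C_total=7.00, V=3.86; Q1=15.43, Q3=11.57; dissipated=0.054
Op 3: CLOSE 4-3: Q_total=20.57, C_total=4.00, V=5.14; Q4=5.14, Q3=15.43; dissipated=9.918
Op 4: CLOSE 1-4: Q_total=20.57, C_total=5.00, V=4.11; Q1=16.46, Q4=4.11; dissipated=0.661
Total dissipated: 19.633 μJ

Answer: 19.63 μJ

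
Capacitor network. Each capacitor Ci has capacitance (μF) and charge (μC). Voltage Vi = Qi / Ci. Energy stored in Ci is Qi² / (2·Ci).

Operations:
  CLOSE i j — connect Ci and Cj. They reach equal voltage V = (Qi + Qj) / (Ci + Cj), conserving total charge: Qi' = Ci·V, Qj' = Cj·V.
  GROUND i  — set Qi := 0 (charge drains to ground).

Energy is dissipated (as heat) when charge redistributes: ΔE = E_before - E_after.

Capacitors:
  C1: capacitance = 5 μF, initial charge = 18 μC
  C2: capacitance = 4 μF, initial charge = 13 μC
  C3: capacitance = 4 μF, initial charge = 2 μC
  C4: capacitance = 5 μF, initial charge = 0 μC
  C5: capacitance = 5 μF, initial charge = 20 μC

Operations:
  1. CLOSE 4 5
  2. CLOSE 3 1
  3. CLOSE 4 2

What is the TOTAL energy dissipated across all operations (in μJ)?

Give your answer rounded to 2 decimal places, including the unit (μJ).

Initial: C1(5μF, Q=18μC, V=3.60V), C2(4μF, Q=13μC, V=3.25V), C3(4μF, Q=2μC, V=0.50V), C4(5μF, Q=0μC, V=0.00V), C5(5μF, Q=20μC, V=4.00V)
Op 1: CLOSE 4-5: Q_total=20.00, C_total=10.00, V=2.00; Q4=10.00, Q5=10.00; dissipated=20.000
Op 2: CLOSE 3-1: Q_total=20.00, C_total=9.00, V=2.22; Q3=8.89, Q1=11.11; dissipated=10.678
Op 3: CLOSE 4-2: Q_total=23.00, C_total=9.00, V=2.56; Q4=12.78, Q2=10.22; dissipated=1.736
Total dissipated: 32.414 μJ

Answer: 32.41 μJ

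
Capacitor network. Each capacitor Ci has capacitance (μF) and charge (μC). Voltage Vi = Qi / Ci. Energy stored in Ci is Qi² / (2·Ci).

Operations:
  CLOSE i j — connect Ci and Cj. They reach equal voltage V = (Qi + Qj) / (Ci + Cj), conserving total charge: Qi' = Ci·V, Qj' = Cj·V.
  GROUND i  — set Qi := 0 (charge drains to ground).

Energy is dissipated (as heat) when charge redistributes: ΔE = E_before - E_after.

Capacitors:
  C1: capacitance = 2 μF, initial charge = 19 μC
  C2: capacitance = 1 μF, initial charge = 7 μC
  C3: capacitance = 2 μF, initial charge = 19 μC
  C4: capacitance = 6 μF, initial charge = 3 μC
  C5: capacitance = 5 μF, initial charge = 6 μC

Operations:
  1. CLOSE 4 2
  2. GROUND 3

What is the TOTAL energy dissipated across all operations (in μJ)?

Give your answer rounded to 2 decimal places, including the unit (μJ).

Answer: 108.36 μJ

Derivation:
Initial: C1(2μF, Q=19μC, V=9.50V), C2(1μF, Q=7μC, V=7.00V), C3(2μF, Q=19μC, V=9.50V), C4(6μF, Q=3μC, V=0.50V), C5(5μF, Q=6μC, V=1.20V)
Op 1: CLOSE 4-2: Q_total=10.00, C_total=7.00, V=1.43; Q4=8.57, Q2=1.43; dissipated=18.107
Op 2: GROUND 3: Q3=0; energy lost=90.250
Total dissipated: 108.357 μJ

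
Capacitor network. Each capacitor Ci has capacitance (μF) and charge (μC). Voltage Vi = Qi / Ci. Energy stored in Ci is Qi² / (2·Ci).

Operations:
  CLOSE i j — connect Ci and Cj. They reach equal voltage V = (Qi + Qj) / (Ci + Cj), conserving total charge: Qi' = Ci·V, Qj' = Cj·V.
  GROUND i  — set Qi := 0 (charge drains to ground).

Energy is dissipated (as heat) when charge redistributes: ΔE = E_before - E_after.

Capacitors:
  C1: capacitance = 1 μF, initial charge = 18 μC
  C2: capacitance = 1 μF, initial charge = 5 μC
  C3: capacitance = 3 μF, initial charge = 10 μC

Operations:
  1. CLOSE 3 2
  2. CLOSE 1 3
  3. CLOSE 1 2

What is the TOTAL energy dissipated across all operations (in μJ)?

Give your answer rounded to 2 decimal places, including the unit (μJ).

Initial: C1(1μF, Q=18μC, V=18.00V), C2(1μF, Q=5μC, V=5.00V), C3(3μF, Q=10μC, V=3.33V)
Op 1: CLOSE 3-2: Q_total=15.00, C_total=4.00, V=3.75; Q3=11.25, Q2=3.75; dissipated=1.042
Op 2: CLOSE 1-3: Q_total=29.25, C_total=4.00, V=7.31; Q1=7.31, Q3=21.94; dissipated=76.148
Op 3: CLOSE 1-2: Q_total=11.06, C_total=2.00, V=5.53; Q1=5.53, Q2=5.53; dissipated=3.173
Total dissipated: 80.363 μJ

Answer: 80.36 μJ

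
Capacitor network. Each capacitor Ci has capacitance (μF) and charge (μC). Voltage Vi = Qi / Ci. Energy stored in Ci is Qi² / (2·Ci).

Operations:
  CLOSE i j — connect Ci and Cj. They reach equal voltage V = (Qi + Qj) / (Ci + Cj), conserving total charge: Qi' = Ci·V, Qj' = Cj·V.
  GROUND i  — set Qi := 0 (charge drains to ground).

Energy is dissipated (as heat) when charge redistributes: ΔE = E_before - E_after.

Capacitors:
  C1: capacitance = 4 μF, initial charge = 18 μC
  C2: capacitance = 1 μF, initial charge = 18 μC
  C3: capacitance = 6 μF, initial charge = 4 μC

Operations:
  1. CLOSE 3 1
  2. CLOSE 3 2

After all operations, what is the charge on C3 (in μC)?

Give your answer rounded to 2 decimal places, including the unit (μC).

Answer: 26.74 μC

Derivation:
Initial: C1(4μF, Q=18μC, V=4.50V), C2(1μF, Q=18μC, V=18.00V), C3(6μF, Q=4μC, V=0.67V)
Op 1: CLOSE 3-1: Q_total=22.00, C_total=10.00, V=2.20; Q3=13.20, Q1=8.80; dissipated=17.633
Op 2: CLOSE 3-2: Q_total=31.20, C_total=7.00, V=4.46; Q3=26.74, Q2=4.46; dissipated=106.989
Final charges: Q1=8.80, Q2=4.46, Q3=26.74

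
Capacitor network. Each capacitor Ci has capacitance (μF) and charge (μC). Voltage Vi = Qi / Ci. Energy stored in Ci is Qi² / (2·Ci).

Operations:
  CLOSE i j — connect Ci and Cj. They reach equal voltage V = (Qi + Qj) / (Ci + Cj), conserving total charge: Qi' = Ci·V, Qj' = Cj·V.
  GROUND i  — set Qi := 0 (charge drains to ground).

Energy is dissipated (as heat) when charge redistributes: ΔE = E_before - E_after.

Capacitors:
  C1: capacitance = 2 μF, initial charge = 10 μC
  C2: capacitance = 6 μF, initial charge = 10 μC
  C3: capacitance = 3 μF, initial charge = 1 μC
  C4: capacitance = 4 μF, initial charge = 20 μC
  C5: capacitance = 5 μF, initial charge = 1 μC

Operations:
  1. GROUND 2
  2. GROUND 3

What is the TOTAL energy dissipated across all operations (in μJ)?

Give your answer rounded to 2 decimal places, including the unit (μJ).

Answer: 8.50 μJ

Derivation:
Initial: C1(2μF, Q=10μC, V=5.00V), C2(6μF, Q=10μC, V=1.67V), C3(3μF, Q=1μC, V=0.33V), C4(4μF, Q=20μC, V=5.00V), C5(5μF, Q=1μC, V=0.20V)
Op 1: GROUND 2: Q2=0; energy lost=8.333
Op 2: GROUND 3: Q3=0; energy lost=0.167
Total dissipated: 8.500 μJ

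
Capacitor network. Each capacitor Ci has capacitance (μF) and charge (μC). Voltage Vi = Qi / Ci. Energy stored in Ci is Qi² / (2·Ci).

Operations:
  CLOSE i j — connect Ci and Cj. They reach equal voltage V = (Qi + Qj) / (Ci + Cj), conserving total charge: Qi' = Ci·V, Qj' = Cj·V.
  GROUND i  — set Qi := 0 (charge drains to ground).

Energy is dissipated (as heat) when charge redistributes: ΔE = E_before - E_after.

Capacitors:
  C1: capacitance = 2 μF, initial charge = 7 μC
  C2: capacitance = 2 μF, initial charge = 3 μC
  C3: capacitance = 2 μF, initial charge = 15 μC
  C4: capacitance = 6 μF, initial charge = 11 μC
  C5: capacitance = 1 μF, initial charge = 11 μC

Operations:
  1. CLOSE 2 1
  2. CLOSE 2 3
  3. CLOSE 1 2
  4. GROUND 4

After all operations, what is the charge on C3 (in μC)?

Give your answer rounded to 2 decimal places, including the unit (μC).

Initial: C1(2μF, Q=7μC, V=3.50V), C2(2μF, Q=3μC, V=1.50V), C3(2μF, Q=15μC, V=7.50V), C4(6μF, Q=11μC, V=1.83V), C5(1μF, Q=11μC, V=11.00V)
Op 1: CLOSE 2-1: Q_total=10.00, C_total=4.00, V=2.50; Q2=5.00, Q1=5.00; dissipated=2.000
Op 2: CLOSE 2-3: Q_total=20.00, C_total=4.00, V=5.00; Q2=10.00, Q3=10.00; dissipated=12.500
Op 3: CLOSE 1-2: Q_total=15.00, C_total=4.00, V=3.75; Q1=7.50, Q2=7.50; dissipated=3.125
Op 4: GROUND 4: Q4=0; energy lost=10.083
Final charges: Q1=7.50, Q2=7.50, Q3=10.00, Q4=0.00, Q5=11.00

Answer: 10.00 μC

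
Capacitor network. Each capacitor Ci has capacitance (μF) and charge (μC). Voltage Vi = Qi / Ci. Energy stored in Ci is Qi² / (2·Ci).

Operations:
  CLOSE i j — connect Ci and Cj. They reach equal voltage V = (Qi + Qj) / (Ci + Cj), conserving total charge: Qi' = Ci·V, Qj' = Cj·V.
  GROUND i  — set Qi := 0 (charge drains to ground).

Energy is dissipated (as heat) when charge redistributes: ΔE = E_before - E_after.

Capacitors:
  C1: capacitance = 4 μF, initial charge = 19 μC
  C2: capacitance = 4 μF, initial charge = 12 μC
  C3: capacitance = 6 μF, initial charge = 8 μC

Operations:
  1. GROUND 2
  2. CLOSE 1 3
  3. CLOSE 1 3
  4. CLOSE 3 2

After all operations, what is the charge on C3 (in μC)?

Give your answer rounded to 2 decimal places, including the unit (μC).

Answer: 9.72 μC

Derivation:
Initial: C1(4μF, Q=19μC, V=4.75V), C2(4μF, Q=12μC, V=3.00V), C3(6μF, Q=8μC, V=1.33V)
Op 1: GROUND 2: Q2=0; energy lost=18.000
Op 2: CLOSE 1-3: Q_total=27.00, C_total=10.00, V=2.70; Q1=10.80, Q3=16.20; dissipated=14.008
Op 3: CLOSE 1-3: Q_total=27.00, C_total=10.00, V=2.70; Q1=10.80, Q3=16.20; dissipated=0.000
Op 4: CLOSE 3-2: Q_total=16.20, C_total=10.00, V=1.62; Q3=9.72, Q2=6.48; dissipated=8.748
Final charges: Q1=10.80, Q2=6.48, Q3=9.72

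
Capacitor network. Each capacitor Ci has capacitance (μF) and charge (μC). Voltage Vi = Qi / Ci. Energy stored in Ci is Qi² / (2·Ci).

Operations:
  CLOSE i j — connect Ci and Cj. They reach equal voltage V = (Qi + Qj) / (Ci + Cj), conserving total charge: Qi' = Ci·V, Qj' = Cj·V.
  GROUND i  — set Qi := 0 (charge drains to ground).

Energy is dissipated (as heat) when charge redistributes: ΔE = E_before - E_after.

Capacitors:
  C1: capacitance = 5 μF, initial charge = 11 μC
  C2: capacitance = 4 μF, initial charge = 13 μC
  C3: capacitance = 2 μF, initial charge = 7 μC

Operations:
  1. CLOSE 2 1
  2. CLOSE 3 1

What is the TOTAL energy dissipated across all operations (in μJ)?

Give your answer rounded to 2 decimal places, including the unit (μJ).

Answer: 1.72 μJ

Derivation:
Initial: C1(5μF, Q=11μC, V=2.20V), C2(4μF, Q=13μC, V=3.25V), C3(2μF, Q=7μC, V=3.50V)
Op 1: CLOSE 2-1: Q_total=24.00, C_total=9.00, V=2.67; Q2=10.67, Q1=13.33; dissipated=1.225
Op 2: CLOSE 3-1: Q_total=20.33, C_total=7.00, V=2.90; Q3=5.81, Q1=14.52; dissipated=0.496
Total dissipated: 1.721 μJ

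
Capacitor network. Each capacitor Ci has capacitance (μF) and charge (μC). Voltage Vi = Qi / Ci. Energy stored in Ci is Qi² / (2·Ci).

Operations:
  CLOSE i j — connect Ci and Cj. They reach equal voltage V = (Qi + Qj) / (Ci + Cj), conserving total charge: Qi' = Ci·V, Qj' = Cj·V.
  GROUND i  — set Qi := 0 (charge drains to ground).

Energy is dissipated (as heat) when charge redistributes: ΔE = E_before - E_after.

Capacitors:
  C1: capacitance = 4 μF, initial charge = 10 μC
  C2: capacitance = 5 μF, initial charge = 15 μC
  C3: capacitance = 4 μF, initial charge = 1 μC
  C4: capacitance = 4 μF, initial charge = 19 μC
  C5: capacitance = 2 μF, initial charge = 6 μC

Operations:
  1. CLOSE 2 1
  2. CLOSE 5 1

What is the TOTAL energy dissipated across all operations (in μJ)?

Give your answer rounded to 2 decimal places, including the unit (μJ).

Initial: C1(4μF, Q=10μC, V=2.50V), C2(5μF, Q=15μC, V=3.00V), C3(4μF, Q=1μC, V=0.25V), C4(4μF, Q=19μC, V=4.75V), C5(2μF, Q=6μC, V=3.00V)
Op 1: CLOSE 2-1: Q_total=25.00, C_total=9.00, V=2.78; Q2=13.89, Q1=11.11; dissipated=0.278
Op 2: CLOSE 5-1: Q_total=17.11, C_total=6.00, V=2.85; Q5=5.70, Q1=11.41; dissipated=0.033
Total dissipated: 0.311 μJ

Answer: 0.31 μJ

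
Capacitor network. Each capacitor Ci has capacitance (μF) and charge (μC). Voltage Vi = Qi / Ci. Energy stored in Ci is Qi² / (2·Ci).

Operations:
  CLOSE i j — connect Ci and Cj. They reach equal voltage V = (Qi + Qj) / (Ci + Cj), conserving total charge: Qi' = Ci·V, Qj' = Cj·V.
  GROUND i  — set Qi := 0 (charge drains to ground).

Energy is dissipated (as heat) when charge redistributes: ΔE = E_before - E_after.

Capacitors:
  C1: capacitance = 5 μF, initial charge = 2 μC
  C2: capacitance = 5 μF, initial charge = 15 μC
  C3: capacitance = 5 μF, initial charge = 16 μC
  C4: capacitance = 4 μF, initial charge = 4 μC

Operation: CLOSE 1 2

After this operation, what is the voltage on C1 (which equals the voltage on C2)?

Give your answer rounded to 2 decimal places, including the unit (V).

Answer: 1.70 V

Derivation:
Initial: C1(5μF, Q=2μC, V=0.40V), C2(5μF, Q=15μC, V=3.00V), C3(5μF, Q=16μC, V=3.20V), C4(4μF, Q=4μC, V=1.00V)
Op 1: CLOSE 1-2: Q_total=17.00, C_total=10.00, V=1.70; Q1=8.50, Q2=8.50; dissipated=8.450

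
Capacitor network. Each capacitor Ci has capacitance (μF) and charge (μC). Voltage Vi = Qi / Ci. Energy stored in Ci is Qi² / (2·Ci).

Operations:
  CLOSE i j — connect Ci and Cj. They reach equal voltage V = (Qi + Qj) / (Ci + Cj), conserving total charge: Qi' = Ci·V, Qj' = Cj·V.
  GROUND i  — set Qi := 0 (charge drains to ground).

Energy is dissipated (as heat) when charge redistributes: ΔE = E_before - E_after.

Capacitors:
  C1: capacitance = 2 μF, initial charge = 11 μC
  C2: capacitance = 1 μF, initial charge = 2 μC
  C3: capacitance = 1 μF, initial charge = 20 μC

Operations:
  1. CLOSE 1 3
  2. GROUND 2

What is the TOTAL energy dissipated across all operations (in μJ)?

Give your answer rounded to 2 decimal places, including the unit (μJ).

Initial: C1(2μF, Q=11μC, V=5.50V), C2(1μF, Q=2μC, V=2.00V), C3(1μF, Q=20μC, V=20.00V)
Op 1: CLOSE 1-3: Q_total=31.00, C_total=3.00, V=10.33; Q1=20.67, Q3=10.33; dissipated=70.083
Op 2: GROUND 2: Q2=0; energy lost=2.000
Total dissipated: 72.083 μJ

Answer: 72.08 μJ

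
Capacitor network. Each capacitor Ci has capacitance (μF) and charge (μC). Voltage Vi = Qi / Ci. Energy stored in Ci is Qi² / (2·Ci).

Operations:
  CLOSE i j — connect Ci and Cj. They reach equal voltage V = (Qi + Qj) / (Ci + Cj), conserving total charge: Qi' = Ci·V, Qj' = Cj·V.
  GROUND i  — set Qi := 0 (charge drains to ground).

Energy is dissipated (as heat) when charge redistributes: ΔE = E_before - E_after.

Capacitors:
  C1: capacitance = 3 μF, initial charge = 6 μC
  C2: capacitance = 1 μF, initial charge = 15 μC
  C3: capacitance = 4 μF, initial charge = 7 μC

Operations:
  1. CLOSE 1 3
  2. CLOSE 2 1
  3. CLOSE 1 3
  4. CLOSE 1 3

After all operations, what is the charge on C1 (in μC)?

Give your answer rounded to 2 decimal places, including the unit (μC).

Initial: C1(3μF, Q=6μC, V=2.00V), C2(1μF, Q=15μC, V=15.00V), C3(4μF, Q=7μC, V=1.75V)
Op 1: CLOSE 1-3: Q_total=13.00, C_total=7.00, V=1.86; Q1=5.57, Q3=7.43; dissipated=0.054
Op 2: CLOSE 2-1: Q_total=20.57, C_total=4.00, V=5.14; Q2=5.14, Q1=15.43; dissipated=64.776
Op 3: CLOSE 1-3: Q_total=22.86, C_total=7.00, V=3.27; Q1=9.80, Q3=13.06; dissipated=9.254
Op 4: CLOSE 1-3: Q_total=22.86, C_total=7.00, V=3.27; Q1=9.80, Q3=13.06; dissipated=0.000
Final charges: Q1=9.80, Q2=5.14, Q3=13.06

Answer: 9.80 μC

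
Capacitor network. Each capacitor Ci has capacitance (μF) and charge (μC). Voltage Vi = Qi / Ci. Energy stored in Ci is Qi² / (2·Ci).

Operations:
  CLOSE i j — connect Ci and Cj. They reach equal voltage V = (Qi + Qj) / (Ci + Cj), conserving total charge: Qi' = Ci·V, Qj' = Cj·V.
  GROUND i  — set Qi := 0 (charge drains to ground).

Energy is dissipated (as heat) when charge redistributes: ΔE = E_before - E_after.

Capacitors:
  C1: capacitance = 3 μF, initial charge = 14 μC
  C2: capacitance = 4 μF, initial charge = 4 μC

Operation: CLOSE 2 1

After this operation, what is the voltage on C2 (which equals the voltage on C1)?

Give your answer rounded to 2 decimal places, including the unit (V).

Answer: 2.57 V

Derivation:
Initial: C1(3μF, Q=14μC, V=4.67V), C2(4μF, Q=4μC, V=1.00V)
Op 1: CLOSE 2-1: Q_total=18.00, C_total=7.00, V=2.57; Q2=10.29, Q1=7.71; dissipated=11.524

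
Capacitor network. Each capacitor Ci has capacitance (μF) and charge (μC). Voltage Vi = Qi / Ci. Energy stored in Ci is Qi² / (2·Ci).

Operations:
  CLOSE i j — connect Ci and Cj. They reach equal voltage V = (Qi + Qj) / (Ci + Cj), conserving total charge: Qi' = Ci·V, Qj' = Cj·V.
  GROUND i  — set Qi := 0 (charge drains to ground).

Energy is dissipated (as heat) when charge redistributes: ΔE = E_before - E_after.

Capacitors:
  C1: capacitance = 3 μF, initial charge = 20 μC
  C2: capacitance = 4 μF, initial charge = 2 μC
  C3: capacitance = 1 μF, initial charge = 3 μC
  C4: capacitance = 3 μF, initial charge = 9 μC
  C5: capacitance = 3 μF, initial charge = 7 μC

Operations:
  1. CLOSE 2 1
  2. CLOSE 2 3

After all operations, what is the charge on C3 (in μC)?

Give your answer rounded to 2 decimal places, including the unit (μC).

Answer: 3.11 μC

Derivation:
Initial: C1(3μF, Q=20μC, V=6.67V), C2(4μF, Q=2μC, V=0.50V), C3(1μF, Q=3μC, V=3.00V), C4(3μF, Q=9μC, V=3.00V), C5(3μF, Q=7μC, V=2.33V)
Op 1: CLOSE 2-1: Q_total=22.00, C_total=7.00, V=3.14; Q2=12.57, Q1=9.43; dissipated=32.595
Op 2: CLOSE 2-3: Q_total=15.57, C_total=5.00, V=3.11; Q2=12.46, Q3=3.11; dissipated=0.008
Final charges: Q1=9.43, Q2=12.46, Q3=3.11, Q4=9.00, Q5=7.00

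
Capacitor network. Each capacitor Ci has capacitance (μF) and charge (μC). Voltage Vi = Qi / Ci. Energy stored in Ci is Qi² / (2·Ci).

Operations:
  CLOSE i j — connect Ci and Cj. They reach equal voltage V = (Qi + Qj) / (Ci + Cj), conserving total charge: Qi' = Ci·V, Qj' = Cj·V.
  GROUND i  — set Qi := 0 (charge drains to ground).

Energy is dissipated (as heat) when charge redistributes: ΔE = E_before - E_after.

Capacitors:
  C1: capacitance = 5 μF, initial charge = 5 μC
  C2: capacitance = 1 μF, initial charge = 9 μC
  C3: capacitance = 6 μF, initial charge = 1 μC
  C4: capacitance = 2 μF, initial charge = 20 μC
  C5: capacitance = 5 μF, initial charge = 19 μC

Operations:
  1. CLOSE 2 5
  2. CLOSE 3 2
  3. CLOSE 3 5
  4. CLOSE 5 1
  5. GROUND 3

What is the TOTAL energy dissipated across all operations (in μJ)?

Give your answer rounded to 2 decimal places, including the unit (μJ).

Answer: 62.99 μJ

Derivation:
Initial: C1(5μF, Q=5μC, V=1.00V), C2(1μF, Q=9μC, V=9.00V), C3(6μF, Q=1μC, V=0.17V), C4(2μF, Q=20μC, V=10.00V), C5(5μF, Q=19μC, V=3.80V)
Op 1: CLOSE 2-5: Q_total=28.00, C_total=6.00, V=4.67; Q2=4.67, Q5=23.33; dissipated=11.267
Op 2: CLOSE 3-2: Q_total=5.67, C_total=7.00, V=0.81; Q3=4.86, Q2=0.81; dissipated=8.679
Op 3: CLOSE 3-5: Q_total=28.19, C_total=11.00, V=2.56; Q3=15.38, Q5=12.81; dissipated=20.288
Op 4: CLOSE 5-1: Q_total=17.81, C_total=10.00, V=1.78; Q5=8.91, Q1=8.91; dissipated=3.053
Op 5: GROUND 3: Q3=0; energy lost=19.703
Total dissipated: 62.989 μJ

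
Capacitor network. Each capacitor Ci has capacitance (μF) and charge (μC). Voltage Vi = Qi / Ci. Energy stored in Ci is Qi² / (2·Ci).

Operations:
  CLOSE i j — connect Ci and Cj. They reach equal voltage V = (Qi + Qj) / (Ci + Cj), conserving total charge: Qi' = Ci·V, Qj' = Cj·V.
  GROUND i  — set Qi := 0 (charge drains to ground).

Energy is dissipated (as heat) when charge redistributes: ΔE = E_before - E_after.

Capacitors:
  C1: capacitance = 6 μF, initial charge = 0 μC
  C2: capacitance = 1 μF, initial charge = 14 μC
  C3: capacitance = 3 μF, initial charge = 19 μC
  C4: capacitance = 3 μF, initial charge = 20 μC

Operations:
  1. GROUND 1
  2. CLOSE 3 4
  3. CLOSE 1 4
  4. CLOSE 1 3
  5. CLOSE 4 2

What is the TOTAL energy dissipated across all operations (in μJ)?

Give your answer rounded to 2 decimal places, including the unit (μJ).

Answer: 113.62 μJ

Derivation:
Initial: C1(6μF, Q=0μC, V=0.00V), C2(1μF, Q=14μC, V=14.00V), C3(3μF, Q=19μC, V=6.33V), C4(3μF, Q=20μC, V=6.67V)
Op 1: GROUND 1: Q1=0; energy lost=0.000
Op 2: CLOSE 3-4: Q_total=39.00, C_total=6.00, V=6.50; Q3=19.50, Q4=19.50; dissipated=0.083
Op 3: CLOSE 1-4: Q_total=19.50, C_total=9.00, V=2.17; Q1=13.00, Q4=6.50; dissipated=42.250
Op 4: CLOSE 1-3: Q_total=32.50, C_total=9.00, V=3.61; Q1=21.67, Q3=10.83; dissipated=18.778
Op 5: CLOSE 4-2: Q_total=20.50, C_total=4.00, V=5.12; Q4=15.38, Q2=5.12; dissipated=52.510
Total dissipated: 113.622 μJ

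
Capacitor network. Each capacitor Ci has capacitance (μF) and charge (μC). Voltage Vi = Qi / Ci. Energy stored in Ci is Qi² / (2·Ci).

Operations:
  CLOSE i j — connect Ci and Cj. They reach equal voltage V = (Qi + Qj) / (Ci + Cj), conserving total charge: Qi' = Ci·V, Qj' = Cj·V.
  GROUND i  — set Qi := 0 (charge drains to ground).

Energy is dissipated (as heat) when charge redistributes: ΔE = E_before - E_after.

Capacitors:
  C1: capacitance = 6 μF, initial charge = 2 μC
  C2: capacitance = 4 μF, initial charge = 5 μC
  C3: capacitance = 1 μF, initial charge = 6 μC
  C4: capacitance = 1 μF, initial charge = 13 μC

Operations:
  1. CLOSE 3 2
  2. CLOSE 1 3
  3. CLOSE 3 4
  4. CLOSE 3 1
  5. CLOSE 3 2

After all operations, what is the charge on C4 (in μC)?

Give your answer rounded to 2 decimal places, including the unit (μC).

Answer: 6.80 μC

Derivation:
Initial: C1(6μF, Q=2μC, V=0.33V), C2(4μF, Q=5μC, V=1.25V), C3(1μF, Q=6μC, V=6.00V), C4(1μF, Q=13μC, V=13.00V)
Op 1: CLOSE 3-2: Q_total=11.00, C_total=5.00, V=2.20; Q3=2.20, Q2=8.80; dissipated=9.025
Op 2: CLOSE 1-3: Q_total=4.20, C_total=7.00, V=0.60; Q1=3.60, Q3=0.60; dissipated=1.493
Op 3: CLOSE 3-4: Q_total=13.60, C_total=2.00, V=6.80; Q3=6.80, Q4=6.80; dissipated=38.440
Op 4: CLOSE 3-1: Q_total=10.40, C_total=7.00, V=1.49; Q3=1.49, Q1=8.91; dissipated=16.474
Op 5: CLOSE 3-2: Q_total=10.29, C_total=5.00, V=2.06; Q3=2.06, Q2=8.23; dissipated=0.204
Final charges: Q1=8.91, Q2=8.23, Q3=2.06, Q4=6.80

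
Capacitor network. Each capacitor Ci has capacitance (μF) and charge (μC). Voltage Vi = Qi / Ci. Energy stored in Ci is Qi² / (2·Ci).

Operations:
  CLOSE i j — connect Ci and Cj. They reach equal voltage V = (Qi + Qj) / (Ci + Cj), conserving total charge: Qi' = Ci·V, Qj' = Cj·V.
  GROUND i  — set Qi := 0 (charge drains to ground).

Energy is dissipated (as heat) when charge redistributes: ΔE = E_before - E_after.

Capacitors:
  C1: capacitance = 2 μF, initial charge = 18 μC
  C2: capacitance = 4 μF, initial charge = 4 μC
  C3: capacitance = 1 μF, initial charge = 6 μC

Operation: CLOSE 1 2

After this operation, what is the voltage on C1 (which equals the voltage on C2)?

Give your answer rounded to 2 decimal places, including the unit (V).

Answer: 3.67 V

Derivation:
Initial: C1(2μF, Q=18μC, V=9.00V), C2(4μF, Q=4μC, V=1.00V), C3(1μF, Q=6μC, V=6.00V)
Op 1: CLOSE 1-2: Q_total=22.00, C_total=6.00, V=3.67; Q1=7.33, Q2=14.67; dissipated=42.667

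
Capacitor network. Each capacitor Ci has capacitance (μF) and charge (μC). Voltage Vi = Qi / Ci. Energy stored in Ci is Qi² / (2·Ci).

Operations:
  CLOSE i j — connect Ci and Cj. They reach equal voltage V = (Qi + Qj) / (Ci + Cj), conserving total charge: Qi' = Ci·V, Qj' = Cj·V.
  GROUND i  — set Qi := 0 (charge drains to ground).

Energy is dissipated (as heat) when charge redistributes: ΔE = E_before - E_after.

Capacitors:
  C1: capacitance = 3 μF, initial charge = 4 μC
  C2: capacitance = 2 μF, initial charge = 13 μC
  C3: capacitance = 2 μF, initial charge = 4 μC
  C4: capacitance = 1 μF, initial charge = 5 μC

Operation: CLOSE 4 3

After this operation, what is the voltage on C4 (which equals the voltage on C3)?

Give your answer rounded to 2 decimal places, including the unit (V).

Answer: 3.00 V

Derivation:
Initial: C1(3μF, Q=4μC, V=1.33V), C2(2μF, Q=13μC, V=6.50V), C3(2μF, Q=4μC, V=2.00V), C4(1μF, Q=5μC, V=5.00V)
Op 1: CLOSE 4-3: Q_total=9.00, C_total=3.00, V=3.00; Q4=3.00, Q3=6.00; dissipated=3.000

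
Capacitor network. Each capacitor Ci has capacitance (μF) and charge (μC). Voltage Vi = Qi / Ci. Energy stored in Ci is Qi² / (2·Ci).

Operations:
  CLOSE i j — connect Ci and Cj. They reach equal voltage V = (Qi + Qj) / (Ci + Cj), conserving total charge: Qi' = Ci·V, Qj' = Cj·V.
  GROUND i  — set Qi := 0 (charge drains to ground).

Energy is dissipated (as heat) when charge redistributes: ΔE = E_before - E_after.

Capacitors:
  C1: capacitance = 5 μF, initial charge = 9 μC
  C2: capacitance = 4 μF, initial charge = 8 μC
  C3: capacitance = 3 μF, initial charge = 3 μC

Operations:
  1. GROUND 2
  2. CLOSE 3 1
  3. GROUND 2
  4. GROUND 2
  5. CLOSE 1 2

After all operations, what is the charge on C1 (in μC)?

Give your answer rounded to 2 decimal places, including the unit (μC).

Initial: C1(5μF, Q=9μC, V=1.80V), C2(4μF, Q=8μC, V=2.00V), C3(3μF, Q=3μC, V=1.00V)
Op 1: GROUND 2: Q2=0; energy lost=8.000
Op 2: CLOSE 3-1: Q_total=12.00, C_total=8.00, V=1.50; Q3=4.50, Q1=7.50; dissipated=0.600
Op 3: GROUND 2: Q2=0; energy lost=0.000
Op 4: GROUND 2: Q2=0; energy lost=0.000
Op 5: CLOSE 1-2: Q_total=7.50, C_total=9.00, V=0.83; Q1=4.17, Q2=3.33; dissipated=2.500
Final charges: Q1=4.17, Q2=3.33, Q3=4.50

Answer: 4.17 μC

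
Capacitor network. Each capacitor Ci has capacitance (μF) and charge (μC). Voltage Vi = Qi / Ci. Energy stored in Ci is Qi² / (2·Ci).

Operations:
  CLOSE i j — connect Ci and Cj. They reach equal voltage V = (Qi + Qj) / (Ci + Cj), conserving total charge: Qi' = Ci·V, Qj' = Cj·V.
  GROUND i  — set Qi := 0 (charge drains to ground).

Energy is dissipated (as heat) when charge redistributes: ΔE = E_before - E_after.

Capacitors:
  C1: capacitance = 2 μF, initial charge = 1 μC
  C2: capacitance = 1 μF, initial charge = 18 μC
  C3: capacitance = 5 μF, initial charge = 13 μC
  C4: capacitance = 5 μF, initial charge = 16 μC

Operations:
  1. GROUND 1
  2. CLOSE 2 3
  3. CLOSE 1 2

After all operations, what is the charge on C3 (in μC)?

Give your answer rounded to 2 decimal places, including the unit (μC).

Initial: C1(2μF, Q=1μC, V=0.50V), C2(1μF, Q=18μC, V=18.00V), C3(5μF, Q=13μC, V=2.60V), C4(5μF, Q=16μC, V=3.20V)
Op 1: GROUND 1: Q1=0; energy lost=0.250
Op 2: CLOSE 2-3: Q_total=31.00, C_total=6.00, V=5.17; Q2=5.17, Q3=25.83; dissipated=98.817
Op 3: CLOSE 1-2: Q_total=5.17, C_total=3.00, V=1.72; Q1=3.44, Q2=1.72; dissipated=8.898
Final charges: Q1=3.44, Q2=1.72, Q3=25.83, Q4=16.00

Answer: 25.83 μC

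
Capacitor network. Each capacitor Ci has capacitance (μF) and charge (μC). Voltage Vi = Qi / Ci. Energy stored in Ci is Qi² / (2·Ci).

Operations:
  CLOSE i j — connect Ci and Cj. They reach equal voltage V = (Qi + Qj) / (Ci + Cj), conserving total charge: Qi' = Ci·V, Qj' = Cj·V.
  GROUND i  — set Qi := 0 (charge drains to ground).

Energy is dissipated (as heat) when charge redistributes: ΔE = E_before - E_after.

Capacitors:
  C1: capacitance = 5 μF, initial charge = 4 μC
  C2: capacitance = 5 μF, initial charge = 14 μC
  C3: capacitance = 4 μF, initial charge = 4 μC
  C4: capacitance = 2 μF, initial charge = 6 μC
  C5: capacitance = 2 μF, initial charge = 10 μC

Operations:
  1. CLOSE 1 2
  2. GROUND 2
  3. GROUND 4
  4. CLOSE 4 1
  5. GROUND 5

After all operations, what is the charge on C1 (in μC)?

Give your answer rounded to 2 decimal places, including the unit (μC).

Answer: 6.43 μC

Derivation:
Initial: C1(5μF, Q=4μC, V=0.80V), C2(5μF, Q=14μC, V=2.80V), C3(4μF, Q=4μC, V=1.00V), C4(2μF, Q=6μC, V=3.00V), C5(2μF, Q=10μC, V=5.00V)
Op 1: CLOSE 1-2: Q_total=18.00, C_total=10.00, V=1.80; Q1=9.00, Q2=9.00; dissipated=5.000
Op 2: GROUND 2: Q2=0; energy lost=8.100
Op 3: GROUND 4: Q4=0; energy lost=9.000
Op 4: CLOSE 4-1: Q_total=9.00, C_total=7.00, V=1.29; Q4=2.57, Q1=6.43; dissipated=2.314
Op 5: GROUND 5: Q5=0; energy lost=25.000
Final charges: Q1=6.43, Q2=0.00, Q3=4.00, Q4=2.57, Q5=0.00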